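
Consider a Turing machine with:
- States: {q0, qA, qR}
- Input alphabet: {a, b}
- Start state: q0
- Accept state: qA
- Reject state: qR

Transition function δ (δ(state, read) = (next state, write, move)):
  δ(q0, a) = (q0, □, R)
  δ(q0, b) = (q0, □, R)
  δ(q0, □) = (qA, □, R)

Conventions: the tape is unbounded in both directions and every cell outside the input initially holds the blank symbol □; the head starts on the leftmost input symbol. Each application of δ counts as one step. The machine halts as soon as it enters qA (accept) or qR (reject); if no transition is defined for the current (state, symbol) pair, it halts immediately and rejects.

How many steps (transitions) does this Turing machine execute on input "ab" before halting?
Step 0: [q0]ab (head at position 0)
Step 1: δ(q0, a) = (q0, □, R)  ⊢  □[q0]b (head at position 1)
Step 2: δ(q0, b) = (q0, □, R)  ⊢  □□[q0]□ (head at position 2)
Step 3: δ(q0, □) = (qA, □, R)  ⊢  □□□[qA]□ (head at position 3)
The machine is in qA, so it halts and accepts.
Number of transitions executed: 3.

Final answer: 3 steps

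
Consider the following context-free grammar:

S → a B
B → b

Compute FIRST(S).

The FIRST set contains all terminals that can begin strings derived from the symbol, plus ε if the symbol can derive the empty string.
S has the single production S → a B, whose right-hand side begins with the terminal a. So FIRST(S) = {a}.

Final answer: {a}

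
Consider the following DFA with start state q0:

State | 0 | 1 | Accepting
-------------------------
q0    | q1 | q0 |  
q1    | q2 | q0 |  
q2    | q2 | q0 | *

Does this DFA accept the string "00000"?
Start in q0.
Read '0': q0 → q1
Read '0': q1 → q2
Read '0': q2 → q2
Read '0': q2 → q2
Read '0': q2 → q2
Final state q2 is accepting, so the string is accepted.

Final answer: Yes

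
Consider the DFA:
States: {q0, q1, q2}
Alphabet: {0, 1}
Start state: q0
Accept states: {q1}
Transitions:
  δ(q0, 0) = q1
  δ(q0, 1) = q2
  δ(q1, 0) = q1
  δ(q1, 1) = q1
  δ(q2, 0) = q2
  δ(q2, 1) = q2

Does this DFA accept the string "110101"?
Processing string "110101":
  q0 --1--> q2
  q2 --1--> q2
  q2 --0--> q2
  q2 --1--> q2
  q2 --0--> q2
  q2 --1--> q2
Final state: q2
Accept states: {q1}
q2 is not an accept state, so the string is rejected.

Final answer: No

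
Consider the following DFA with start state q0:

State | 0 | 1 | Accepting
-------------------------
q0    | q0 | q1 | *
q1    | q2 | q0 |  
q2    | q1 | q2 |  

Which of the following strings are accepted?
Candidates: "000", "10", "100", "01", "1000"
"000": q0 → q0 → q0 → q0; q0 is accepting → accepted
"10": q0 → q1 → q2; q2 is not accepting → rejected
"100": q0 → q1 → q2 → q1; q1 is not accepting → rejected
"01": q0 → q0 → q1; q1 is not accepting → rejected
"1000": q0 → q1 → q2 → q1 → q2; q2 is not accepting → rejected

Final answer: "000"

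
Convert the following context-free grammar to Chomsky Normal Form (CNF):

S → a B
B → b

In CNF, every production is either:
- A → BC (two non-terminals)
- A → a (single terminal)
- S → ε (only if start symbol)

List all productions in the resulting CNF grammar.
The grammar has no ε-productions or unit productions to eliminate.
S → a B has terminal a in a right-hand side of length ≥ 2: introduce T_a → a and use T_a in place of a.
B → b is already in CNF (single terminal) – keep it.
S → a B becomes S → T_a B.
Resulting CNF grammar (3 productions): T_a → a; B → b; S → T_a B

Final answer: T_a → a; B → b; S → T_a B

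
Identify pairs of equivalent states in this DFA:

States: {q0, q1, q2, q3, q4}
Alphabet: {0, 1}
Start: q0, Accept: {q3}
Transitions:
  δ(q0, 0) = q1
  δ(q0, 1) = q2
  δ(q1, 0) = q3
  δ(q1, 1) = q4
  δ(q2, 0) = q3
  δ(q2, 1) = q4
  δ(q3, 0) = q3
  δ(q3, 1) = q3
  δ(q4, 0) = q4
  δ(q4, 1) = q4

Using the table-filling algorithm:
Round 0 – mark pairs where exactly one state is accepting: (q0,q3), (q1,q3), (q2,q3), (q3,q4)
Round 1 – newly marked: (q0,q1) [on 0: q1 vs q3, already marked]; (q0,q2) [on 0: q1 vs q3, already marked]; (q1,q4) [on 0: q3 vs q4, already marked]; (q2,q4) [on 0: q3 vs q4, already marked]
Round 2 – newly marked: (q0,q4) [on 0: q1 vs q4, already marked]
No further pairs can be marked.
(q1, q2) unmarked: δ(q1,0)=q3, δ(q2,0)=q3; δ(q1,1)=q4, δ(q2,1)=q4 → equivalent
Equivalent pairs: (q1, q2)

Final answer: Equivalent pairs: (q1, q2)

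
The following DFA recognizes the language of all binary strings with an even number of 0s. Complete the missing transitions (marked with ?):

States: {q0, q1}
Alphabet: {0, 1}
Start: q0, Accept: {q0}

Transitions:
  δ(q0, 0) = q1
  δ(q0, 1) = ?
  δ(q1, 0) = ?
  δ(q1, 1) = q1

What each state remembers (consistent with the given transitions and accept states):
  q0: an even number of 0s has been read so far
  q1: an odd number of 0s has been read so far
Filling in the missing entries:
  δ(q0, 1): in q0 (an even number of 0s has been read so far), after reading 1 we have: an even number of 0s has been read so far → q0
  δ(q1, 0): in q1 (an odd number of 0s has been read so far), after reading 0 we have: an even number of 0s has been read so far → q0

Final answer: δ(q0, 1) = q0; δ(q1, 0) = q0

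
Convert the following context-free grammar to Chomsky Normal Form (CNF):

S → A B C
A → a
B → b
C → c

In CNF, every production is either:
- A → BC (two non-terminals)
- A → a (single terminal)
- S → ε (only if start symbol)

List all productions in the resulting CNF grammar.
The grammar has no ε-productions or unit productions to eliminate.
A → a is already in CNF (single terminal) – keep it.
B → b is already in CNF (single terminal) – keep it.
C → c is already in CNF (single terminal) – keep it.
S → A B C has 3 symbols on the right: break it into binary productions S → A X0, X0 → B C.
Resulting CNF grammar (5 productions): A → a; B → b; C → c; S → A X0; X0 → B C

Final answer: A → a; B → b; C → c; S → A X0; X0 → B C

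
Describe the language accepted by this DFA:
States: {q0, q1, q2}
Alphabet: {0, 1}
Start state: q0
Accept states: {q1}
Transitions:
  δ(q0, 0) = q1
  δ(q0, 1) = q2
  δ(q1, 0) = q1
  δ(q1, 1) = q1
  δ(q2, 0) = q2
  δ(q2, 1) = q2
Analyzing the DFA structure:
Start state: q0
Accept states: {q1}
Interpreting what each state remembers (checking against the transitions):
  q0: nothing has been read yet
  q1: the first symbol was 0
  q2: the first symbol was 1 (trap state)
  δ(q0, 0): in q0 (nothing has been read yet), after reading 0 we have: the first symbol was 0 → q1
  δ(q0, 1): in q0 (nothing has been read yet), after reading 1 we have: the first symbol was 1 (trap state) → q2
  δ(q1, 0): in q1 (the first symbol was 0), after reading 0 we have: the first symbol was 0 → q1
  δ(q1, 1): in q1 (the first symbol was 0), after reading 1 we have: the first symbol was 0 → q1
  δ(q2, 0): in q2 (the first symbol was 1 (trap state)), after reading 0 we have: the first symbol was 1 (trap state) → q2
  δ(q2, 1): in q2 (the first symbol was 1 (trap state)), after reading 1 we have: the first symbol was 1 (trap state) → q2
A string is accepted iff it ends in {q1}, i.e. the first symbol was 0.
Language: All binary strings starting with 0

Final answer: All binary strings starting with 0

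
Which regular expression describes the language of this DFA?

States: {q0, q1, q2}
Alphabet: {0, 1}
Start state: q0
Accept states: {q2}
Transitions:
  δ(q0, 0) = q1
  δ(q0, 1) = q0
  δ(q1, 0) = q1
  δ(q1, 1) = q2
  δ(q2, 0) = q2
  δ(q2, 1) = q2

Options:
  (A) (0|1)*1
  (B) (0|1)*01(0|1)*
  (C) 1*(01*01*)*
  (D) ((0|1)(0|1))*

Testing sample strings against the DFA:
  '11001' -> accepted
  '110' -> rejected
  '0101' -> accepted
  '1111' -> rejected
Checking each option for a counterexample:
  (A) (0|1)*1: '1' is rejected by the DFA but matches the regex → eliminated
  (B) (0|1)*01(0|1)*: agrees with the DFA on all strings of length ≤ 4
  (C) 1*(01*01*)*: ε is rejected by the DFA but matches the regex → eliminated
  (D) ((0|1)(0|1))*: ε is rejected by the DFA but matches the regex → eliminated
Only (B) (0|1)*01(0|1)* is consistent with the DFA.

Final answer: (B) (0|1)*01(0|1)*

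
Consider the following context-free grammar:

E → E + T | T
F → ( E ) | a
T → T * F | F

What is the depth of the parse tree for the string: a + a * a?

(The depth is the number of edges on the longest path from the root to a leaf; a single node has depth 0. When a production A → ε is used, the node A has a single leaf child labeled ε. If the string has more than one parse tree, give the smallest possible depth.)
The grammar is unambiguous; the parse tree of a + a * a is:
E → E + T at the root (depth 0).
  Left E (depth 1) → T (2) → F (3) → a (4).
  Right T (depth 1) → T * F; that T (2) → F (3) → a (4); F (2) → a (3).
The longest root-to-leaf paths have 4 edges.
Depth = 4.

Final answer: 4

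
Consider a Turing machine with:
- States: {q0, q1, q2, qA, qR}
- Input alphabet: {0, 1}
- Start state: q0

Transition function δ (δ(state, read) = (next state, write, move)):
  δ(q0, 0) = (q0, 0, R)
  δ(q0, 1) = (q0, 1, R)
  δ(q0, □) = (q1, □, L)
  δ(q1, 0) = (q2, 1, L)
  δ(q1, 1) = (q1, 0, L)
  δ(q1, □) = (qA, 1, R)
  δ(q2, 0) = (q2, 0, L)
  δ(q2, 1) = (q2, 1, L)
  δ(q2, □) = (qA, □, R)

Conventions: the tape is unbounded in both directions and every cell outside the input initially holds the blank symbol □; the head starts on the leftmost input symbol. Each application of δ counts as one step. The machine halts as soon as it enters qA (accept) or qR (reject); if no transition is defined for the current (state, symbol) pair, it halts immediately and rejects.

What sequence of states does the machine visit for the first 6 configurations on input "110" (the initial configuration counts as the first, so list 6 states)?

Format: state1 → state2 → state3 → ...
Step 0: [q0]110 (head at position 0)
Step 1: δ(q0, 1) = (q0, 1, R)  ⊢  1[q0]10 (head at position 1)
Step 2: δ(q0, 1) = (q0, 1, R)  ⊢  11[q0]0 (head at position 2)
Step 3: δ(q0, 0) = (q0, 0, R)  ⊢  110[q0]□ (head at position 3)
Step 4: δ(q0, □) = (q1, □, L)  ⊢  11[q1]0□ (head at position 2)
Step 5: δ(q1, 0) = (q2, 1, L)  ⊢  1[q2]11□ (head at position 1)
Reading off the states of these 6 configurations: q0 → q0 → q0 → q0 → q1 → q2

Final answer: q0 → q0 → q0 → q0 → q1 → q2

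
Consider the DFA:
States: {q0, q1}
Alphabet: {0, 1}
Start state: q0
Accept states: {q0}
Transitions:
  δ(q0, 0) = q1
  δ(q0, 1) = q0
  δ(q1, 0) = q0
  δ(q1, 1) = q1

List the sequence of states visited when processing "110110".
Starting at q0
Read '1': q0 -> q0
Read '1': q0 -> q0
Read '0': q0 -> q1
Read '1': q1 -> q1
Read '1': q1 -> q1
Read '0': q1 -> q0

Final answer: q0 -> q0 -> q0 -> q1 -> q1 -> q1 -> q0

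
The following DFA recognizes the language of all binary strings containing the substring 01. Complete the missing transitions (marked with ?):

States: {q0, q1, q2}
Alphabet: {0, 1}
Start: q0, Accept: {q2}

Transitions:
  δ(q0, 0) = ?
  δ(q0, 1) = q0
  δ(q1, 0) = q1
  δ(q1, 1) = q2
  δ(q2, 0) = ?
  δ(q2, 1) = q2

What each state remembers (consistent with the given transitions and accept states):
  q0: 01 not seen yet and the last symbol was not 0
  q1: 01 not seen yet and the last symbol was 0
  q2: the substring 01 has already been seen
Filling in the missing entries:
  δ(q0, 0): in q0 (01 not seen yet and the last symbol was not 0), after reading 0 we have: 01 not seen yet and the last symbol was 0 → q1
  δ(q2, 0): in q2 (the substring 01 has already been seen), after reading 0 we have: the substring 01 has already been seen → q2

Final answer: δ(q0, 0) = q1; δ(q2, 0) = q2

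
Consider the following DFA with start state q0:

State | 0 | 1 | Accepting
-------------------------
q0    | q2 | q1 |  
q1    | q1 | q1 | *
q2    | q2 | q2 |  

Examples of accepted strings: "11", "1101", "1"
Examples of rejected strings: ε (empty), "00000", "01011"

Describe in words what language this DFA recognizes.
non-empty binary strings starting with 1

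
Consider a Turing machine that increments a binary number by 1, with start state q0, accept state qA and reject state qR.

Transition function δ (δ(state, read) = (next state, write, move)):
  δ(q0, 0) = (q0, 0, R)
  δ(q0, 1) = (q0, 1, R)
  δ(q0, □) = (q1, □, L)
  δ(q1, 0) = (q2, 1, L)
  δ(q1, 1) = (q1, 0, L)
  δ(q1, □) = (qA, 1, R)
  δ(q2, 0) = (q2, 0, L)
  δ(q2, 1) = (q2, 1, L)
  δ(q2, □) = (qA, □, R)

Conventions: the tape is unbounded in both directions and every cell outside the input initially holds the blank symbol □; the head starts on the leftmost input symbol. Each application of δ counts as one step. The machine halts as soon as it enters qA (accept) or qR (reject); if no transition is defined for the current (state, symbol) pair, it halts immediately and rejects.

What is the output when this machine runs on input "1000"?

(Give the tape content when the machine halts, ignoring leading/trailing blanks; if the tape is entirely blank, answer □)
Step 0: [q0]1000 (head at position 0)
Step 1: δ(q0, 1) = (q0, 1, R)  ⊢  1[q0]000 (head at position 1)
Step 2: δ(q0, 0) = (q0, 0, R)  ⊢  10[q0]00 (head at position 2)
Step 3: δ(q0, 0) = (q0, 0, R)  ⊢  100[q0]0 (head at position 3)
Step 4: δ(q0, 0) = (q0, 0, R)  ⊢  1000[q0]□ (head at position 4)
Step 5: δ(q0, □) = (q1, □, L)  ⊢  100[q1]0□ (head at position 3)
Step 6: δ(q1, 0) = (q2, 1, L)  ⊢  10[q2]01□ (head at position 2)
Step 7: δ(q2, 0) = (q2, 0, L)  ⊢  1[q2]001□ (head at position 1)
Step 8: δ(q2, 0) = (q2, 0, L)  ⊢  [q2]1001□ (head at position 0)
Step 9: δ(q2, 1) = (q2, 1, L)  ⊢  [q2]□1001□ (head at position -1)
Step 10: δ(q2, □) = (qA, □, R)  ⊢  □[qA]1001□ (head at position 0)
The machine is in qA, so it halts and accepts.
Tape content when halted (ignoring surrounding blanks): 1001

Final answer: Output: 1001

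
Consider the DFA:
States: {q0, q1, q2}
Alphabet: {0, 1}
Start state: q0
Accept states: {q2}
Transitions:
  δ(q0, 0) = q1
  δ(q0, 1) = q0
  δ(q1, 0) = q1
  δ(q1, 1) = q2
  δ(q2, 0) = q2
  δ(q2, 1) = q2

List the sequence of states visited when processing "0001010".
Starting at q0
Read '0': q0 -> q1
Read '0': q1 -> q1
Read '0': q1 -> q1
Read '1': q1 -> q2
Read '0': q2 -> q2
Read '1': q2 -> q2
Read '0': q2 -> q2

Final answer: q0 -> q1 -> q1 -> q1 -> q2 -> q2 -> q2 -> q2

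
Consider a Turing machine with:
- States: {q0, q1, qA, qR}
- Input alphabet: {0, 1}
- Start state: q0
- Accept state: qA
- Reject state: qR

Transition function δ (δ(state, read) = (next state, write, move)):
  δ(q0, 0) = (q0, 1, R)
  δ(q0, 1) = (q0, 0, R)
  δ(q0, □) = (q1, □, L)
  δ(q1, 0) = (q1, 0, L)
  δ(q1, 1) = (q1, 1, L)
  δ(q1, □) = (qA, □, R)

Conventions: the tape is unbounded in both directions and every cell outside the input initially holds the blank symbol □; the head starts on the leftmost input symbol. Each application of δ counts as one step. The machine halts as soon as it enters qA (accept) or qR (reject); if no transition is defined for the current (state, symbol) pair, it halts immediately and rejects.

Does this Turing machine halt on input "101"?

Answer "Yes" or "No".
Step 0: [q0]101 (head at position 0)
Step 1: δ(q0, 1) = (q0, 0, R)  ⊢  0[q0]01 (head at position 1)
Step 2: δ(q0, 0) = (q0, 1, R)  ⊢  01[q0]1 (head at position 2)
Step 3: δ(q0, 1) = (q0, 0, R)  ⊢  010[q0]□ (head at position 3)
Step 4: δ(q0, □) = (q1, □, L)  ⊢  01[q1]0□ (head at position 2)
Step 5: δ(q1, 0) = (q1, 0, L)  ⊢  0[q1]10□ (head at position 1)
Step 6: δ(q1, 1) = (q1, 1, L)  ⊢  [q1]010□ (head at position 0)
Step 7: δ(q1, 0) = (q1, 0, L)  ⊢  [q1]□010□ (head at position -1)
Step 8: δ(q1, □) = (qA, □, R)  ⊢  □[qA]010□ (head at position 0)
The machine is in qA, so it halts and accepts.
It halts after 8 steps.

Final answer: Yes - halts after 8 steps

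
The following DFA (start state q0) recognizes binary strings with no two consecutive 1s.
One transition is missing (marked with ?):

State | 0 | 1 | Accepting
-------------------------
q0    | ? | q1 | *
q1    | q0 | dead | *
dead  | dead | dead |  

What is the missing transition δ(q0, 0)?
q0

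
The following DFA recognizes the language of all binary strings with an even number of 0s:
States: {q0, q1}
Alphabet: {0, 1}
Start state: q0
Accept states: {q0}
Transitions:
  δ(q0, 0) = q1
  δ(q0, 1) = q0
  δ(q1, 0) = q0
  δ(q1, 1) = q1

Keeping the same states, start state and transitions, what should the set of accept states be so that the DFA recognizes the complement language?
The DFA is complete (every state has a transition on every symbol), so the complement
is recognized by the same DFA with accepting and non-accepting states swapped.
Original accept states: {q0}
Complement accept states = All states - Original accept states
= {q0, q1} - {q0}
= {q1}
Complement language: strings with an ODD number of 0s

Final answer: {q1}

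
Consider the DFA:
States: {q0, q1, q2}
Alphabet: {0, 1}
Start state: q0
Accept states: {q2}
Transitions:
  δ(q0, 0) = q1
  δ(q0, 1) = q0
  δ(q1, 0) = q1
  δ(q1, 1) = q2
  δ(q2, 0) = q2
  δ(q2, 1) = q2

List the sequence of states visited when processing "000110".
Starting at q0
Read '0': q0 -> q1
Read '0': q1 -> q1
Read '0': q1 -> q1
Read '1': q1 -> q2
Read '1': q2 -> q2
Read '0': q2 -> q2

Final answer: q0 -> q1 -> q1 -> q1 -> q2 -> q2 -> q2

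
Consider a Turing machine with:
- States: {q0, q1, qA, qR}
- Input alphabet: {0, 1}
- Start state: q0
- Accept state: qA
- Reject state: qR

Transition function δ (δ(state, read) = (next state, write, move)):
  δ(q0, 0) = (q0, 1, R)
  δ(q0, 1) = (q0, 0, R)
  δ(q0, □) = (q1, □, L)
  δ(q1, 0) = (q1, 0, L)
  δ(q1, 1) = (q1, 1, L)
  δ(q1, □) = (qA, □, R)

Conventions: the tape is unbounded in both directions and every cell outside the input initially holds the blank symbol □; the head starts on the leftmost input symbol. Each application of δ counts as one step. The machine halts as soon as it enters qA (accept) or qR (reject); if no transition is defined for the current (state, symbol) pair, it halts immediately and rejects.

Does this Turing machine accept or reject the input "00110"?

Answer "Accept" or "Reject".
Step 0: [q0]00110 (head at position 0)
Step 1: δ(q0, 0) = (q0, 1, R)  ⊢  1[q0]0110 (head at position 1)
Step 2: δ(q0, 0) = (q0, 1, R)  ⊢  11[q0]110 (head at position 2)
Step 3: δ(q0, 1) = (q0, 0, R)  ⊢  110[q0]10 (head at position 3)
Step 4: δ(q0, 1) = (q0, 0, R)  ⊢  1100[q0]0 (head at position 4)
Step 5: δ(q0, 0) = (q0, 1, R)  ⊢  11001[q0]□ (head at position 5)
Step 6: δ(q0, □) = (q1, □, L)  ⊢  1100[q1]1□ (head at position 4)
Step 7: δ(q1, 1) = (q1, 1, L)  ⊢  110[q1]01□ (head at position 3)
Step 8: δ(q1, 0) = (q1, 0, L)  ⊢  11[q1]001□ (head at position 2)
Step 9: δ(q1, 0) = (q1, 0, L)  ⊢  1[q1]1001□ (head at position 1)
Step 10: δ(q1, 1) = (q1, 1, L)  ⊢  [q1]11001□ (head at position 0)
Step 11: δ(q1, 1) = (q1, 1, L)  ⊢  [q1]□11001□ (head at position -1)
Step 12: δ(q1, □) = (qA, □, R)  ⊢  □[qA]11001□ (head at position 0)
The machine is in qA, so it halts and accepts.

Final answer: Accept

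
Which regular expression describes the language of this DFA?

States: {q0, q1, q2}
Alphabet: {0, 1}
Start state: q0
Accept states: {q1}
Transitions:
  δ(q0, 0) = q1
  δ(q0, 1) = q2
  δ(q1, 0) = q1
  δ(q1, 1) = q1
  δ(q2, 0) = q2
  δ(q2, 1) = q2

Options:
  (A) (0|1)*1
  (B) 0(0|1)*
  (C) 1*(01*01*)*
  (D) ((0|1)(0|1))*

Testing sample strings against the DFA:
  '0111' -> accepted
  '11' -> rejected
  '01' -> accepted
  '0100' -> accepted
Checking each option for a counterexample:
  (A) (0|1)*1: '0' is accepted by the DFA but does not match the regex → eliminated
  (B) 0(0|1)*: agrees with the DFA on all strings of length ≤ 4
  (C) 1*(01*01*)*: ε is rejected by the DFA but matches the regex → eliminated
  (D) ((0|1)(0|1))*: ε is rejected by the DFA but matches the regex → eliminated
Only (B) 0(0|1)* is consistent with the DFA.

Final answer: (B) 0(0|1)*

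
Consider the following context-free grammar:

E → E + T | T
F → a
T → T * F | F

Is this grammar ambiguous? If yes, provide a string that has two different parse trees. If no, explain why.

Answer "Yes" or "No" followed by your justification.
This is the standard stratified expression grammar: '+' is introduced only by the left-recursive rule E → E + T and '*' only by the left-recursive rule T → T * F, with F → a. For any string, the last '+' must be the one produced at the root E (everything after it is a T containing no '+'), and likewise within each T the last '*' is produced at its root. This fixes the parse tree uniquely (left-associative, '*' binding tighter than '+'), so every string has exactly one parse tree.

Final answer: No - the grammar is unambiguous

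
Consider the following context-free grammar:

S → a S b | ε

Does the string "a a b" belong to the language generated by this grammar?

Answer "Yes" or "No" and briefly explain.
Every derivation applies S → a S b some number n of times and then S → ε, producing a^n b^n with equally many a's and b's. The string a a b has two a's but only one b, so it cannot be derived.

Final answer: No - no valid derivation exists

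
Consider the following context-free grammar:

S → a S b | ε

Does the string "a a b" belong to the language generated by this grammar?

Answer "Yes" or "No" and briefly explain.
Every derivation applies S → a S b some number n of times and then S → ε, producing a^n b^n with equally many a's and b's. The string a a b has two a's but only one b, so it cannot be derived.

Final answer: No - no valid derivation exists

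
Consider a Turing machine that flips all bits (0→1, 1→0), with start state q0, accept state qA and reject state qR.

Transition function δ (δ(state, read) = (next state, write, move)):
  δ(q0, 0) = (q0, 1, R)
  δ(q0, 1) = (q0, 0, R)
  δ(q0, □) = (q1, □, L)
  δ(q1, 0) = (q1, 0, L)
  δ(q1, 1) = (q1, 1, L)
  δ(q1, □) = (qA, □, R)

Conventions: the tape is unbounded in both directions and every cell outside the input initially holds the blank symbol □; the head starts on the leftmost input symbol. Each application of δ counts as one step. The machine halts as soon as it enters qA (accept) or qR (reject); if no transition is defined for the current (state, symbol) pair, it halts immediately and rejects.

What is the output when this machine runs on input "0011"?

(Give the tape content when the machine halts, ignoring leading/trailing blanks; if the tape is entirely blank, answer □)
Step 0: [q0]0011 (head at position 0)
Step 1: δ(q0, 0) = (q0, 1, R)  ⊢  1[q0]011 (head at position 1)
Step 2: δ(q0, 0) = (q0, 1, R)  ⊢  11[q0]11 (head at position 2)
Step 3: δ(q0, 1) = (q0, 0, R)  ⊢  110[q0]1 (head at position 3)
Step 4: δ(q0, 1) = (q0, 0, R)  ⊢  1100[q0]□ (head at position 4)
Step 5: δ(q0, □) = (q1, □, L)  ⊢  110[q1]0□ (head at position 3)
Step 6: δ(q1, 0) = (q1, 0, L)  ⊢  11[q1]00□ (head at position 2)
Step 7: δ(q1, 0) = (q1, 0, L)  ⊢  1[q1]100□ (head at position 1)
Step 8: δ(q1, 1) = (q1, 1, L)  ⊢  [q1]1100□ (head at position 0)
Step 9: δ(q1, 1) = (q1, 1, L)  ⊢  [q1]□1100□ (head at position -1)
Step 10: δ(q1, □) = (qA, □, R)  ⊢  □[qA]1100□ (head at position 0)
The machine is in qA, so it halts and accepts.
Tape content when halted (ignoring surrounding blanks): 1100

Final answer: Output: 1100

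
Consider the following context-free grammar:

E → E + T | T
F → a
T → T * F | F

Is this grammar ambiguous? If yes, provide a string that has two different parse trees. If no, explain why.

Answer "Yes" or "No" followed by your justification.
This is the standard stratified expression grammar: '+' is introduced only by the left-recursive rule E → E + T and '*' only by the left-recursive rule T → T * F, with F → a. For any string, the last '+' must be the one produced at the root E (everything after it is a T containing no '+'), and likewise within each T the last '*' is produced at its root. This fixes the parse tree uniquely (left-associative, '*' binding tighter than '+'), so every string has exactly one parse tree.

Final answer: No - the grammar is unambiguous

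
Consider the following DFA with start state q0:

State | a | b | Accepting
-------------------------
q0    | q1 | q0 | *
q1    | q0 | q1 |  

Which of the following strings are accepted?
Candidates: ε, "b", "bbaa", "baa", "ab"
ε: q0; q0 is accepting → accepted
"b": q0 → q0; q0 is accepting → accepted
"bbaa": q0 → q0 → q0 → q1 → q0; q0 is accepting → accepted
"baa": q0 → q0 → q1 → q0; q0 is accepting → accepted
"ab": q0 → q1 → q1; q1 is not accepting → rejected

Final answer: ε, "b", "bbaa", "baa"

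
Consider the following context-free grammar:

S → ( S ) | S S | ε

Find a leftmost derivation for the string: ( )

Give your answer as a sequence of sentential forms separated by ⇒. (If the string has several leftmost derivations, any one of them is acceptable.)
Start with S.
Step 1: the leftmost non-terminal is S; apply S → ( S ):  ( S )
Step 2: the leftmost non-terminal is S; apply S → ε:  ( )

Final answer: S ⇒ ( S ) ⇒ ( )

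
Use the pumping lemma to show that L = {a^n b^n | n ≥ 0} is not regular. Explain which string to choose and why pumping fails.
Language: L = {a^n b^n | n ≥ 0} (equal numbers of a's followed by b's)
Step 1: Assume for contradiction that L is regular, with pumping length p.
Step 2: Choose s = a^p b^p. Then s ∈ L (it has p a's followed by p b's) and |s| ≥ p.
Step 3: Consider any decomposition s = xyz with |xy| ≤ p and |y| > 0. Since |xy| ≤ p and the first p symbols of s are all a's, y = a^k for some k with 1 ≤ k ≤ p.
Step 4: Pumping up (i = 2): xy²z = a^(p+k) b^p, which has more a's than b's, so xy²z ∉ L.
This contradicts the pumping lemma, so L is not regular.

Final answer: Choose s = a^p b^p. Since |xy| ≤ p, y = a^k with k ≥ 1. Then xy²z = a^(p+k) b^p ∉ L.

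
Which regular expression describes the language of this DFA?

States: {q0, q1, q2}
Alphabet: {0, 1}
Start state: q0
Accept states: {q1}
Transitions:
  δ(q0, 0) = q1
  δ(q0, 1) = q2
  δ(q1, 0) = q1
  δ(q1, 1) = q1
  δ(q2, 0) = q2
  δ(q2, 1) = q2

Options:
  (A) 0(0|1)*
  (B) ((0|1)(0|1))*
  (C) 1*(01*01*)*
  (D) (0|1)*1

Testing sample strings against the DFA:
  '0111' -> accepted
  '000' -> accepted
  '00110' -> accepted
  '101' -> rejected
Checking each option for a counterexample:
  (A) 0(0|1)*: agrees with the DFA on all strings of length ≤ 4
  (B) ((0|1)(0|1))*: ε is rejected by the DFA but matches the regex → eliminated
  (C) 1*(01*01*)*: ε is rejected by the DFA but matches the regex → eliminated
  (D) (0|1)*1: '0' is accepted by the DFA but does not match the regex → eliminated
Only (A) 0(0|1)* is consistent with the DFA.

Final answer: (A) 0(0|1)*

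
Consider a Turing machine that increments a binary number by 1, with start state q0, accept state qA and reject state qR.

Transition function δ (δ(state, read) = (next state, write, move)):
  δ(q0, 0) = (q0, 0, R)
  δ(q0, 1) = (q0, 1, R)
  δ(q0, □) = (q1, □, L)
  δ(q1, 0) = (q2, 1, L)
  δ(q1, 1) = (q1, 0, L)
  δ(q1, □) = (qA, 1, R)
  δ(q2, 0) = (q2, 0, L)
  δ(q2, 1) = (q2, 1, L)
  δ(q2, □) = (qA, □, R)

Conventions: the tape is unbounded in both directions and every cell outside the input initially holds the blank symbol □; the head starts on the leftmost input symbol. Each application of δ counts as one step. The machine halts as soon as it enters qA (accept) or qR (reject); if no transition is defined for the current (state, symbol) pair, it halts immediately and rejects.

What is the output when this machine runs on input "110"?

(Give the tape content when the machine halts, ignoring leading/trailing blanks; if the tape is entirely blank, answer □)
Step 0: [q0]110 (head at position 0)
Step 1: δ(q0, 1) = (q0, 1, R)  ⊢  1[q0]10 (head at position 1)
Step 2: δ(q0, 1) = (q0, 1, R)  ⊢  11[q0]0 (head at position 2)
Step 3: δ(q0, 0) = (q0, 0, R)  ⊢  110[q0]□ (head at position 3)
Step 4: δ(q0, □) = (q1, □, L)  ⊢  11[q1]0□ (head at position 2)
Step 5: δ(q1, 0) = (q2, 1, L)  ⊢  1[q2]11□ (head at position 1)
Step 6: δ(q2, 1) = (q2, 1, L)  ⊢  [q2]111□ (head at position 0)
Step 7: δ(q2, 1) = (q2, 1, L)  ⊢  [q2]□111□ (head at position -1)
Step 8: δ(q2, □) = (qA, □, R)  ⊢  □[qA]111□ (head at position 0)
The machine is in qA, so it halts and accepts.
Tape content when halted (ignoring surrounding blanks): 111

Final answer: Output: 111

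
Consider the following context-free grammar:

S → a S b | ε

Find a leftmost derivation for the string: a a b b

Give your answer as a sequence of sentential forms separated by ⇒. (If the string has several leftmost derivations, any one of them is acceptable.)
Start with S.
Step 1: the leftmost non-terminal is S; apply S → a S b:  a S b
Step 2: the leftmost non-terminal is S; apply S → a S b:  a a S b b
Step 3: the leftmost non-terminal is S; apply S → ε:  a a b b

Final answer: S ⇒ a S b ⇒ a a S b b ⇒ a a b b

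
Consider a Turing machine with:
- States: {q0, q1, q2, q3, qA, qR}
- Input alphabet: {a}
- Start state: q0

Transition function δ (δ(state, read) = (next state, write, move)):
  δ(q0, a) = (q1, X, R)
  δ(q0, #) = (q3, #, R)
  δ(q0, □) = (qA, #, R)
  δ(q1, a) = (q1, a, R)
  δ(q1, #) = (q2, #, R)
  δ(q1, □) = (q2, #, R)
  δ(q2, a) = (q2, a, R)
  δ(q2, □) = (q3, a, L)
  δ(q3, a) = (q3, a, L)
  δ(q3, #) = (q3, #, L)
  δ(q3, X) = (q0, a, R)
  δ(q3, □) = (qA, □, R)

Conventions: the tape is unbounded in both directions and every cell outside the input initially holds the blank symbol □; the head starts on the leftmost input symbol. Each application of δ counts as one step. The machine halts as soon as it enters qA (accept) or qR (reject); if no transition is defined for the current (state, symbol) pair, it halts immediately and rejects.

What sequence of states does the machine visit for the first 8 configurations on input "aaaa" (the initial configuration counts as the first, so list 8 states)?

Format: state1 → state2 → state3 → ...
Step 0: [q0]aaaa (head at position 0)
Step 1: δ(q0, a) = (q1, X, R)  ⊢  X[q1]aaa (head at position 1)
Step 2: δ(q1, a) = (q1, a, R)  ⊢  Xa[q1]aa (head at position 2)
Step 3: δ(q1, a) = (q1, a, R)  ⊢  Xaa[q1]a (head at position 3)
Step 4: δ(q1, a) = (q1, a, R)  ⊢  Xaaa[q1]□ (head at position 4)
Step 5: δ(q1, □) = (q2, #, R)  ⊢  Xaaa#[q2]□ (head at position 5)
Step 6: δ(q2, □) = (q3, a, L)  ⊢  Xaaa[q3]#a (head at position 4)
Step 7: δ(q3, #) = (q3, #, L)  ⊢  Xaa[q3]a#a (head at position 3)
Reading off the states of these 8 configurations: q0 → q1 → q1 → q1 → q1 → q2 → q3 → q3

Final answer: q0 → q1 → q1 → q1 → q1 → q2 → q3 → q3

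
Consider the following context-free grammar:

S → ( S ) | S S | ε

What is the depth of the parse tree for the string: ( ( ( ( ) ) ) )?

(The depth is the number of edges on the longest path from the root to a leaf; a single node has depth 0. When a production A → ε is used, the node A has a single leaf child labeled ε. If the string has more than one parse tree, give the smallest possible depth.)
The string is 4 nested pairs. The shallowest parse tree applies S → ( S ) 4 times (one node per nested pair, each a child of the previous) and then S → ε in the middle.
S nodes at depths 0..4, ε leaf at depth 5; parentheses leaves are at depths 1..4.
(Using S → S S with an S → ε child anywhere only adds levels, so it cannot give a shallower tree.)
Depth = 5.

Final answer: 5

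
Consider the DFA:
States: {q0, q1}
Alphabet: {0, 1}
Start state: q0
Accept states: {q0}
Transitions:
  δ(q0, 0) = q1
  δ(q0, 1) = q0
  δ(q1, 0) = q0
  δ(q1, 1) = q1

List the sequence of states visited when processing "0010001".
Starting at q0
Read '0': q0 -> q1
Read '0': q1 -> q0
Read '1': q0 -> q0
Read '0': q0 -> q1
Read '0': q1 -> q0
Read '0': q0 -> q1
Read '1': q1 -> q1

Final answer: q0 -> q1 -> q0 -> q0 -> q1 -> q0 -> q1 -> q1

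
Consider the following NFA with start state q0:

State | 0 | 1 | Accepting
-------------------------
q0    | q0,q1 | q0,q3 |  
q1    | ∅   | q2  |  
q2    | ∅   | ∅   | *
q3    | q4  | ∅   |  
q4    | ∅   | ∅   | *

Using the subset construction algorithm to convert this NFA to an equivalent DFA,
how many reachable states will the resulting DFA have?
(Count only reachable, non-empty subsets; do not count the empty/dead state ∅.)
Start subset: {q0}
{q0}: on 0 → {q0, q1}, on 1 → {q0, q3}
{q0, q1}: on 0 → {q0, q1}, on 1 → {q0, q2, q3}
{q0, q3}: on 0 → {q0, q1, q4}, on 1 → {q0, q3}
{q0, q2, q3}: on 0 → {q0, q1, q4}, on 1 → {q0, q3}
{q0, q1, q4}: on 0 → {q0, q1}, on 1 → {q0, q2, q3}
Reachable non-empty subsets: {q0}, {q0, q1}, {q0, q3}, {q0, q2, q3}, {q0, q1, q4} — 5 in total.

Final answer: 5 states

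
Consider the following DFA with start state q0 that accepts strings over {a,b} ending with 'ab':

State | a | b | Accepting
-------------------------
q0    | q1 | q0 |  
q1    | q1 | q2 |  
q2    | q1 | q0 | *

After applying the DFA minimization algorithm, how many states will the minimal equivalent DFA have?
All 3 states are reachable from q0, so none can be removed as unreachable.
Table-filling: first mark every (accepting, non-accepting) pair as distinguishable (accepting: {q2}; non-accepting: {q0, q1}).
Round 1: (q0, q1) on 'b' go to q0 and q2, already distinguishable → mark.
Every pair of states is distinguishable, so the DFA is already minimal.
Equivalence classes: {q0}, {q1}, {q2} → 3 states.

Final answer: 3 states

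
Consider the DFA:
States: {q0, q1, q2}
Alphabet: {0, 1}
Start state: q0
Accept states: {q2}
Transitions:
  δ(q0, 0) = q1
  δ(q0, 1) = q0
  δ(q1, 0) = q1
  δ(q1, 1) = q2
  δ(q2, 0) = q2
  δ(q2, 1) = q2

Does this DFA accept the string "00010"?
Processing string "00010":
  q0 --0--> q1
  q1 --0--> q1
  q1 --0--> q1
  q1 --1--> q2
  q2 --0--> q2
Final state: q2
Accept states: {q2}
q2 is an accept state, so the string is accepted.

Final answer: Yes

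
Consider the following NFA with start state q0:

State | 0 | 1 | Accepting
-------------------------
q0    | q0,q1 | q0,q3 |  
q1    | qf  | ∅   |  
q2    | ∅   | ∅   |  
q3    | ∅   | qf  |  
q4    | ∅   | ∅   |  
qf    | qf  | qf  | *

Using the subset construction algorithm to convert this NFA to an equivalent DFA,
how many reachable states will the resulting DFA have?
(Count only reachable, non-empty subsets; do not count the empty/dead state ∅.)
Start subset: {q0}
{q0}: on 0 → {q0, q1}, on 1 → {q0, q3}
{q0, q1}: on 0 → {q0, q1, qf}, on 1 → {q0, q3}
{q0, q3}: on 0 → {q0, q1}, on 1 → {q0, q3, qf}
{q0, q1, qf}: on 0 → {q0, q1, qf}, on 1 → {q0, q3, qf}
{q0, q3, qf}: on 0 → {q0, q1, qf}, on 1 → {q0, q3, qf}
Reachable non-empty subsets: {q0}, {q0, q1}, {q0, q3}, {q0, q1, qf}, {q0, q3, qf} — 5 in total.

Final answer: 5 states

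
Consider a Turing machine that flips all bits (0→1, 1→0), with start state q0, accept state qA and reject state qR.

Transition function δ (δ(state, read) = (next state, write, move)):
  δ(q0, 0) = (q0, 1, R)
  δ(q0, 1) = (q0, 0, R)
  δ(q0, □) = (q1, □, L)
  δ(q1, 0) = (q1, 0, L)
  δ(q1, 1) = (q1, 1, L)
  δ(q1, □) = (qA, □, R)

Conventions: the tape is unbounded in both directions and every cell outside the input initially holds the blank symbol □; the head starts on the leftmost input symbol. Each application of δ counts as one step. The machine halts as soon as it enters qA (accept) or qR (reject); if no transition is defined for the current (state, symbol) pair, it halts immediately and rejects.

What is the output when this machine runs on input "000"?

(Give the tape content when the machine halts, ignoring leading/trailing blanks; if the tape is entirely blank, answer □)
Step 0: [q0]000 (head at position 0)
Step 1: δ(q0, 0) = (q0, 1, R)  ⊢  1[q0]00 (head at position 1)
Step 2: δ(q0, 0) = (q0, 1, R)  ⊢  11[q0]0 (head at position 2)
Step 3: δ(q0, 0) = (q0, 1, R)  ⊢  111[q0]□ (head at position 3)
Step 4: δ(q0, □) = (q1, □, L)  ⊢  11[q1]1□ (head at position 2)
Step 5: δ(q1, 1) = (q1, 1, L)  ⊢  1[q1]11□ (head at position 1)
Step 6: δ(q1, 1) = (q1, 1, L)  ⊢  [q1]111□ (head at position 0)
Step 7: δ(q1, 1) = (q1, 1, L)  ⊢  [q1]□111□ (head at position -1)
Step 8: δ(q1, □) = (qA, □, R)  ⊢  □[qA]111□ (head at position 0)
The machine is in qA, so it halts and accepts.
Tape content when halted (ignoring surrounding blanks): 111

Final answer: Output: 111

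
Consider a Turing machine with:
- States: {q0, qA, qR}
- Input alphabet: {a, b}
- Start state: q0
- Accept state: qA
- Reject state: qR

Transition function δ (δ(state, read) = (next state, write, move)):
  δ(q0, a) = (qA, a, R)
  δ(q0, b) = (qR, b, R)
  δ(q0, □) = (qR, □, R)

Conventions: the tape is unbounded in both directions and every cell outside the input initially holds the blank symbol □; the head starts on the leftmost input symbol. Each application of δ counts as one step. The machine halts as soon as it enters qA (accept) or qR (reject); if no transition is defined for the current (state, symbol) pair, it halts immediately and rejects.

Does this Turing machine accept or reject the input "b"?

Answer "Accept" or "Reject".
Step 0: [q0]b (head at position 0)
Step 1: δ(q0, b) = (qR, b, R)  ⊢  b[qR]□ (head at position 1)
The machine is in qR, so it halts and rejects.

Final answer: Reject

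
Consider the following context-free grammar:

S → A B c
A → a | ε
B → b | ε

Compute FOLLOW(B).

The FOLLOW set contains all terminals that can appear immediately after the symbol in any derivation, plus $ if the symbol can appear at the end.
B occurs in S → A B c, immediately followed by the terminal c. So FOLLOW(B) = {c}.

Final answer: {c}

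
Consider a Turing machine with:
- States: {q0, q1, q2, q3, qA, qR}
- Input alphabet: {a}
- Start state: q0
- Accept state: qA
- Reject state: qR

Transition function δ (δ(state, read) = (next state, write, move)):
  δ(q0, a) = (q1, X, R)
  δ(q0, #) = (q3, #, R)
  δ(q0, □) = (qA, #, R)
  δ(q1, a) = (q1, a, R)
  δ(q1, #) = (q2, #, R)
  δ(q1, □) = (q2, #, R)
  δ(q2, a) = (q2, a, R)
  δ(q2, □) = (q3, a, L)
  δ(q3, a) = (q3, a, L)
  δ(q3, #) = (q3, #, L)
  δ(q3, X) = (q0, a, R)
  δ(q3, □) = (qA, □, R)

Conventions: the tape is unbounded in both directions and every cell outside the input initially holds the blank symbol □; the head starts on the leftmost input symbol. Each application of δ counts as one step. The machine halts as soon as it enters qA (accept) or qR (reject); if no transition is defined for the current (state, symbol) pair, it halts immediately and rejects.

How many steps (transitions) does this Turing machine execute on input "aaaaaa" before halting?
Trace (configuration after each step, as tape_left[state]tape_right with head position):
Step 0: [q0]aaaaaa (head at position 0)
Step 1: X[q1]aaaaa (head 1)
Step 2: Xa[q1]aaaa (head 2)
Step 3: Xaa[q1]aaa (head 3)
Step 4: Xaaa[q1]aa (head 4)
Step 5: Xaaaa[q1]a (head 5)
Step 6: Xaaaaa[q1]□ (head 6)
Step 7: Xaaaaa#[q2]□ (head 7)
Step 8: Xaaaaa[q3]#a (head 6)
Step 9: Xaaaa[q3]a#a (head 5)
Step 10: Xaaa[q3]aa#a (head 4)
Step 11: Xaa[q3]aaa#a (head 3)
Step 12: Xa[q3]aaaa#a (head 2)
Step 13: X[q3]aaaaa#a (head 1)
Step 14: [q3]Xaaaaa#a (head 0)
Step 15: a[q0]aaaaa#a (head 1)
Step 16: aX[q1]aaaa#a (head 2)
Step 17: aXa[q1]aaa#a (head 3)
Step 18: aXaa[q1]aa#a (head 4)
Step 19: aXaaa[q1]a#a (head 5)
Step 20: aXaaaa[q1]#a (head 6)
Step 21: aXaaaa#[q2]a (head 7)
Step 22: aXaaaa#a[q2]□ (head 8)
Step 23: aXaaaa#[q3]aa (head 7)
Step 24: aXaaaa[q3]#aa (head 6)
Step 25: aXaaa[q3]a#aa (head 5)
Step 26: aXaa[q3]aa#aa (head 4)
Step 27: aXa[q3]aaa#aa (head 3)
Step 28: aX[q3]aaaa#aa (head 2)
Step 29: a[q3]Xaaaa#aa (head 1)
Step 30: aa[q0]aaaa#aa (head 2)
Step 31: aaX[q1]aaa#aa (head 3)
Step 32: aaXa[q1]aa#aa (head 4)
Step 33: aaXaa[q1]a#aa (head 5)
Step 34: aaXaaa[q1]#aa (head 6)
Step 35: aaXaaa#[q2]aa (head 7)
Step 36: aaXaaa#a[q2]a (head 8)
Step 37: aaXaaa#aa[q2]□ (head 9)
Step 38: aaXaaa#a[q3]aa (head 8)
Step 39: aaXaaa#[q3]aaa (head 7)
Step 40: aaXaaa[q3]#aaa (head 6)
Step 41: aaXaa[q3]a#aaa (head 5)
Step 42: aaXa[q3]aa#aaa (head 4)
Step 43: aaX[q3]aaa#aaa (head 3)
Step 44: aa[q3]Xaaa#aaa (head 2)
Step 45: aaa[q0]aaa#aaa (head 3)
Step 46: aaaX[q1]aa#aaa (head 4)
Step 47: aaaXa[q1]a#aaa (head 5)
Step 48: aaaXaa[q1]#aaa (head 6)
Step 49: aaaXaa#[q2]aaa (head 7)
Step 50: aaaXaa#a[q2]aa (head 8)
Step 51: aaaXaa#aa[q2]a (head 9)
Step 52: aaaXaa#aaa[q2]□ (head 10)
Step 53: aaaXaa#aa[q3]aa (head 9)
Step 54: aaaXaa#a[q3]aaa (head 8)
Step 55: aaaXaa#[q3]aaaa (head 7)
Step 56: aaaXaa[q3]#aaaa (head 6)
Step 57: aaaXa[q3]a#aaaa (head 5)
Step 58: aaaX[q3]aa#aaaa (head 4)
Step 59: aaa[q3]Xaa#aaaa (head 3)
Step 60: aaaa[q0]aa#aaaa (head 4)
Step 61: aaaaX[q1]a#aaaa (head 5)
Step 62: aaaaXa[q1]#aaaa (head 6)
Step 63: aaaaXa#[q2]aaaa (head 7)
Step 64: aaaaXa#a[q2]aaa (head 8)
Step 65: aaaaXa#aa[q2]aa (head 9)
Step 66: aaaaXa#aaa[q2]a (head 10)
Step 67: aaaaXa#aaaa[q2]□ (head 11)
Step 68: aaaaXa#aaa[q3]aa (head 10)
Step 69: aaaaXa#aa[q3]aaa (head 9)
Step 70: aaaaXa#a[q3]aaaa (head 8)
Step 71: aaaaXa#[q3]aaaaa (head 7)
Step 72: aaaaXa[q3]#aaaaa (head 6)
Step 73: aaaaX[q3]a#aaaaa (head 5)
Step 74: aaaa[q3]Xa#aaaaa (head 4)
Step 75: aaaaa[q0]a#aaaaa (head 5)
Step 76: aaaaaX[q1]#aaaaa (head 6)
Step 77: aaaaaX#[q2]aaaaa (head 7)
Step 78: aaaaaX#a[q2]aaaa (head 8)
Step 79: aaaaaX#aa[q2]aaa (head 9)
Step 80: aaaaaX#aaa[q2]aa (head 10)
Step 81: aaaaaX#aaaa[q2]a (head 11)
Step 82: aaaaaX#aaaaa[q2]□ (head 12)
Step 83: aaaaaX#aaaa[q3]aa (head 11)
Step 84: aaaaaX#aaa[q3]aaa (head 10)
Step 85: aaaaaX#aa[q3]aaaa (head 9)
Step 86: aaaaaX#a[q3]aaaaa (head 8)
Step 87: aaaaaX#[q3]aaaaaa (head 7)
Step 88: aaaaaX[q3]#aaaaaa (head 6)
Step 89: aaaaa[q3]X#aaaaaa (head 5)
Step 90: aaaaaa[q0]#aaaaaa (head 6)
Step 91: aaaaaa#[q3]aaaaaa (head 7)
Step 92: aaaaaa[q3]#aaaaaa (head 6)
Step 93: aaaaa[q3]a#aaaaaa (head 5)
Step 94: aaaa[q3]aa#aaaaaa (head 4)
Step 95: aaa[q3]aaa#aaaaaa (head 3)
Step 96: aa[q3]aaaa#aaaaaa (head 2)
Step 97: a[q3]aaaaa#aaaaaa (head 1)
Step 98: [q3]aaaaaa#aaaaaa (head 0)
Step 99: [q3]□aaaaaa#aaaaaa (head -1)
Step 100: □[qA]aaaaaa#aaaaaa (head 0)
The machine is in qA, so it halts and accepts.
Number of transitions executed: 100.

Final answer: 100 steps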